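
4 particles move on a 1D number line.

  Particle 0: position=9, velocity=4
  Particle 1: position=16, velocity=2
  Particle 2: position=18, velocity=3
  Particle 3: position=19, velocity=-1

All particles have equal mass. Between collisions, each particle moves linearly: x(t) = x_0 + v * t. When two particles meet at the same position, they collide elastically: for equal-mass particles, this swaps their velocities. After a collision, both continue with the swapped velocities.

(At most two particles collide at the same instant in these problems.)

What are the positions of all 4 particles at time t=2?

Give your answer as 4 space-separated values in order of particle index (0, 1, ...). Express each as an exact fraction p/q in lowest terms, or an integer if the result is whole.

Answer: 17 17 20 24

Derivation:
Collision at t=1/4: particles 2 and 3 swap velocities; positions: p0=10 p1=33/2 p2=75/4 p3=75/4; velocities now: v0=4 v1=2 v2=-1 v3=3
Collision at t=1: particles 1 and 2 swap velocities; positions: p0=13 p1=18 p2=18 p3=21; velocities now: v0=4 v1=-1 v2=2 v3=3
Collision at t=2: particles 0 and 1 swap velocities; positions: p0=17 p1=17 p2=20 p3=24; velocities now: v0=-1 v1=4 v2=2 v3=3
Advance to t=2 (no further collisions before then); velocities: v0=-1 v1=4 v2=2 v3=3; positions = 17 17 20 24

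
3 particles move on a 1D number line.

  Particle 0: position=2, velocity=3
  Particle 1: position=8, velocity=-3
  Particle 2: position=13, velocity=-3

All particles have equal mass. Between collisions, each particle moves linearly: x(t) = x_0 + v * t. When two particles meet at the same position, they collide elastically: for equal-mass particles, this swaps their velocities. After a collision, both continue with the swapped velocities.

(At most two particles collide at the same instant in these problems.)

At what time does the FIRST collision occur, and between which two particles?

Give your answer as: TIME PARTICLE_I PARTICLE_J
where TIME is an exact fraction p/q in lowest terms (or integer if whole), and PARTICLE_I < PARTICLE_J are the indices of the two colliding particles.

Answer: 1 0 1

Derivation:
Pair (0,1): pos 2,8 vel 3,-3 -> gap=6, closing at 6/unit, collide at t=1
Pair (1,2): pos 8,13 vel -3,-3 -> not approaching (rel speed 0 <= 0)
Earliest collision: t=1 between 0 and 1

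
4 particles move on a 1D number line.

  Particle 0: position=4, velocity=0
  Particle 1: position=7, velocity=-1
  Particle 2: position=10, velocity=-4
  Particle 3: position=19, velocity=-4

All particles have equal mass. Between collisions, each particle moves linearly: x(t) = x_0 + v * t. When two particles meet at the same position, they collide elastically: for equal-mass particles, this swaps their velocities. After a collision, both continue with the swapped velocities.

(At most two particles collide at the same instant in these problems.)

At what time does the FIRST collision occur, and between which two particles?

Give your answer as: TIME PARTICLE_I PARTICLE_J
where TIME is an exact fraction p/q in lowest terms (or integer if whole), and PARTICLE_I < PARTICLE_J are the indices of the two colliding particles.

Pair (0,1): pos 4,7 vel 0,-1 -> gap=3, closing at 1/unit, collide at t=3
Pair (1,2): pos 7,10 vel -1,-4 -> gap=3, closing at 3/unit, collide at t=1
Pair (2,3): pos 10,19 vel -4,-4 -> not approaching (rel speed 0 <= 0)
Earliest collision: t=1 between 1 and 2

Answer: 1 1 2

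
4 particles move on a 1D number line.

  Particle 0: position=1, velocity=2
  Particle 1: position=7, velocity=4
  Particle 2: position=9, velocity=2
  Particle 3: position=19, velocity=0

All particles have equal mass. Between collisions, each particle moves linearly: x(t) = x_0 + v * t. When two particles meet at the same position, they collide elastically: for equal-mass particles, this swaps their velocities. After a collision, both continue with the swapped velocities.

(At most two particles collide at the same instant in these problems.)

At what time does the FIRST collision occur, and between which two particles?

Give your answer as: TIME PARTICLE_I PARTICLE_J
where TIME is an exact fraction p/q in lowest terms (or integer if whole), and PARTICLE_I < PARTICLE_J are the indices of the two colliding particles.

Pair (0,1): pos 1,7 vel 2,4 -> not approaching (rel speed -2 <= 0)
Pair (1,2): pos 7,9 vel 4,2 -> gap=2, closing at 2/unit, collide at t=1
Pair (2,3): pos 9,19 vel 2,0 -> gap=10, closing at 2/unit, collide at t=5
Earliest collision: t=1 between 1 and 2

Answer: 1 1 2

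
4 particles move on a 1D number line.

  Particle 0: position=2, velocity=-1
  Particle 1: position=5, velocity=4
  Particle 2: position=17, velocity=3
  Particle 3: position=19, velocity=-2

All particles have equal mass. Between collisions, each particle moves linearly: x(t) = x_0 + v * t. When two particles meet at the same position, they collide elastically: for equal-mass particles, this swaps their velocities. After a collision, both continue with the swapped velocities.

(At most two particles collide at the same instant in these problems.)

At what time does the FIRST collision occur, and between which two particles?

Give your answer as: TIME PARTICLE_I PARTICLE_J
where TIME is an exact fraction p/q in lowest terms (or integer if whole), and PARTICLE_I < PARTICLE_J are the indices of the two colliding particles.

Answer: 2/5 2 3

Derivation:
Pair (0,1): pos 2,5 vel -1,4 -> not approaching (rel speed -5 <= 0)
Pair (1,2): pos 5,17 vel 4,3 -> gap=12, closing at 1/unit, collide at t=12
Pair (2,3): pos 17,19 vel 3,-2 -> gap=2, closing at 5/unit, collide at t=2/5
Earliest collision: t=2/5 between 2 and 3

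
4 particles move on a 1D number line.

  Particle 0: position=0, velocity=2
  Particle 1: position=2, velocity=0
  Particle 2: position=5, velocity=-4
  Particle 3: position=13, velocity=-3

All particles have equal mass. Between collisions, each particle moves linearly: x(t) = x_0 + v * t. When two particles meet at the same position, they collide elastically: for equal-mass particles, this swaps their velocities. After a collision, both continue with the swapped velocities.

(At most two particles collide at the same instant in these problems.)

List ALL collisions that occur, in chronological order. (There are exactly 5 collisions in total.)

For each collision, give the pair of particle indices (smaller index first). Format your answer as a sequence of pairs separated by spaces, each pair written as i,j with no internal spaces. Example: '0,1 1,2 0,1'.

Collision at t=3/4: particles 1 and 2 swap velocities; positions: p0=3/2 p1=2 p2=2 p3=43/4; velocities now: v0=2 v1=-4 v2=0 v3=-3
Collision at t=5/6: particles 0 and 1 swap velocities; positions: p0=5/3 p1=5/3 p2=2 p3=21/2; velocities now: v0=-4 v1=2 v2=0 v3=-3
Collision at t=1: particles 1 and 2 swap velocities; positions: p0=1 p1=2 p2=2 p3=10; velocities now: v0=-4 v1=0 v2=2 v3=-3
Collision at t=13/5: particles 2 and 3 swap velocities; positions: p0=-27/5 p1=2 p2=26/5 p3=26/5; velocities now: v0=-4 v1=0 v2=-3 v3=2
Collision at t=11/3: particles 1 and 2 swap velocities; positions: p0=-29/3 p1=2 p2=2 p3=22/3; velocities now: v0=-4 v1=-3 v2=0 v3=2

Answer: 1,2 0,1 1,2 2,3 1,2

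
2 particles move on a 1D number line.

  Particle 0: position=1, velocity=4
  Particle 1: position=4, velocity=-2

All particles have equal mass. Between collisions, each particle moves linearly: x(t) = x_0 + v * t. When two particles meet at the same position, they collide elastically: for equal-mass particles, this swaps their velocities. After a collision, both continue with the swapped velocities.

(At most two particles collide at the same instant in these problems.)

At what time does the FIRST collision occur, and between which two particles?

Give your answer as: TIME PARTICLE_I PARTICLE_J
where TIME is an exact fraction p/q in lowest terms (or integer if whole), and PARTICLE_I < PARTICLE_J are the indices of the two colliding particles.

Pair (0,1): pos 1,4 vel 4,-2 -> gap=3, closing at 6/unit, collide at t=1/2
Earliest collision: t=1/2 between 0 and 1

Answer: 1/2 0 1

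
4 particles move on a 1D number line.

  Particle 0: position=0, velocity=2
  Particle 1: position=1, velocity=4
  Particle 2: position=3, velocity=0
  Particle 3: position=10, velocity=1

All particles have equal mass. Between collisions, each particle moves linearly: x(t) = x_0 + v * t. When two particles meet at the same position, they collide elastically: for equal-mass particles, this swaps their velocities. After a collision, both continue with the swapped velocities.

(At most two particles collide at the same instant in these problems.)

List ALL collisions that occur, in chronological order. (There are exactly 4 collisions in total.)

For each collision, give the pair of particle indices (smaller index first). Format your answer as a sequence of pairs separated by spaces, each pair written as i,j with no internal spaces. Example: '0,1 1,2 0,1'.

Collision at t=1/2: particles 1 and 2 swap velocities; positions: p0=1 p1=3 p2=3 p3=21/2; velocities now: v0=2 v1=0 v2=4 v3=1
Collision at t=3/2: particles 0 and 1 swap velocities; positions: p0=3 p1=3 p2=7 p3=23/2; velocities now: v0=0 v1=2 v2=4 v3=1
Collision at t=3: particles 2 and 3 swap velocities; positions: p0=3 p1=6 p2=13 p3=13; velocities now: v0=0 v1=2 v2=1 v3=4
Collision at t=10: particles 1 and 2 swap velocities; positions: p0=3 p1=20 p2=20 p3=41; velocities now: v0=0 v1=1 v2=2 v3=4

Answer: 1,2 0,1 2,3 1,2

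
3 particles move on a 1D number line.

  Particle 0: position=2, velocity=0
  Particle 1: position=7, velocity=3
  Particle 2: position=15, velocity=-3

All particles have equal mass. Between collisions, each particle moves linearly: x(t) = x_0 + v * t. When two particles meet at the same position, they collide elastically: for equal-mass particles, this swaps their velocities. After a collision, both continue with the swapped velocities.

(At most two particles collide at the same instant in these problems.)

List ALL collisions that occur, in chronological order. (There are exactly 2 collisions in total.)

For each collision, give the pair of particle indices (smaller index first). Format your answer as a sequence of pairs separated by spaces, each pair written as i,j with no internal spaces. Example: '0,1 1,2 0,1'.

Collision at t=4/3: particles 1 and 2 swap velocities; positions: p0=2 p1=11 p2=11; velocities now: v0=0 v1=-3 v2=3
Collision at t=13/3: particles 0 and 1 swap velocities; positions: p0=2 p1=2 p2=20; velocities now: v0=-3 v1=0 v2=3

Answer: 1,2 0,1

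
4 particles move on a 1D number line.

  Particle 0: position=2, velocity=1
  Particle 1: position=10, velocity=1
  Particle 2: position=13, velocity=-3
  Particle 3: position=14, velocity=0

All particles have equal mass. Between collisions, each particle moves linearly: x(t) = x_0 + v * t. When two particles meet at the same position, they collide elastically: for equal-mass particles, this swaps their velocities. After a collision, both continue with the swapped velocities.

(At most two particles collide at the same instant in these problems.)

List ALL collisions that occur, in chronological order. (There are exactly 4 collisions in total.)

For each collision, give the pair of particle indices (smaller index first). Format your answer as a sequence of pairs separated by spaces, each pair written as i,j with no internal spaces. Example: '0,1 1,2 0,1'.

Collision at t=3/4: particles 1 and 2 swap velocities; positions: p0=11/4 p1=43/4 p2=43/4 p3=14; velocities now: v0=1 v1=-3 v2=1 v3=0
Collision at t=11/4: particles 0 and 1 swap velocities; positions: p0=19/4 p1=19/4 p2=51/4 p3=14; velocities now: v0=-3 v1=1 v2=1 v3=0
Collision at t=4: particles 2 and 3 swap velocities; positions: p0=1 p1=6 p2=14 p3=14; velocities now: v0=-3 v1=1 v2=0 v3=1
Collision at t=12: particles 1 and 2 swap velocities; positions: p0=-23 p1=14 p2=14 p3=22; velocities now: v0=-3 v1=0 v2=1 v3=1

Answer: 1,2 0,1 2,3 1,2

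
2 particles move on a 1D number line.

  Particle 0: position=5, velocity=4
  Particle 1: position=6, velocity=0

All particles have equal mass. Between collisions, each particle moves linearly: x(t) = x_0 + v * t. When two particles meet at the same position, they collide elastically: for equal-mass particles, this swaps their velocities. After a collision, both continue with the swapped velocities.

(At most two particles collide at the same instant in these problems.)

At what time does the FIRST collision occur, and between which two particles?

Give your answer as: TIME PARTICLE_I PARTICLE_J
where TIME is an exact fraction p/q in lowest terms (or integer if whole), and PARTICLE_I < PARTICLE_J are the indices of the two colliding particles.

Answer: 1/4 0 1

Derivation:
Pair (0,1): pos 5,6 vel 4,0 -> gap=1, closing at 4/unit, collide at t=1/4
Earliest collision: t=1/4 between 0 and 1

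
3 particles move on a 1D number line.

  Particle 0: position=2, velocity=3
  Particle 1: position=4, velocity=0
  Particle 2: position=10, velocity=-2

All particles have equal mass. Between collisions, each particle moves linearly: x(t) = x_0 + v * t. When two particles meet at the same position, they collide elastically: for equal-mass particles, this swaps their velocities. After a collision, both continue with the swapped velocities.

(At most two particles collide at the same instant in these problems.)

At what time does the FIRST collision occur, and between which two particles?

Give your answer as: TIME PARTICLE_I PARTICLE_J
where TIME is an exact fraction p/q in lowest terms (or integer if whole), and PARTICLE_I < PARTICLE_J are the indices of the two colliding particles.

Pair (0,1): pos 2,4 vel 3,0 -> gap=2, closing at 3/unit, collide at t=2/3
Pair (1,2): pos 4,10 vel 0,-2 -> gap=6, closing at 2/unit, collide at t=3
Earliest collision: t=2/3 between 0 and 1

Answer: 2/3 0 1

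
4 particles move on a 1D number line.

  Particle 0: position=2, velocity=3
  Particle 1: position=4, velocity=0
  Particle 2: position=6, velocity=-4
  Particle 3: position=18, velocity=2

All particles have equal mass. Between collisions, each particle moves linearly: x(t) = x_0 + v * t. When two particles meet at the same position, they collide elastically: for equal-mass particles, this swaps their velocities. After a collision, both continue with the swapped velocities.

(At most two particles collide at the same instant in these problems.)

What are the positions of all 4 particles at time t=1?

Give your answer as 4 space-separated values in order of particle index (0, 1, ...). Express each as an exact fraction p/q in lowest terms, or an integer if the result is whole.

Collision at t=1/2: particles 1 and 2 swap velocities; positions: p0=7/2 p1=4 p2=4 p3=19; velocities now: v0=3 v1=-4 v2=0 v3=2
Collision at t=4/7: particles 0 and 1 swap velocities; positions: p0=26/7 p1=26/7 p2=4 p3=134/7; velocities now: v0=-4 v1=3 v2=0 v3=2
Collision at t=2/3: particles 1 and 2 swap velocities; positions: p0=10/3 p1=4 p2=4 p3=58/3; velocities now: v0=-4 v1=0 v2=3 v3=2
Advance to t=1 (no further collisions before then); velocities: v0=-4 v1=0 v2=3 v3=2; positions = 2 4 5 20

Answer: 2 4 5 20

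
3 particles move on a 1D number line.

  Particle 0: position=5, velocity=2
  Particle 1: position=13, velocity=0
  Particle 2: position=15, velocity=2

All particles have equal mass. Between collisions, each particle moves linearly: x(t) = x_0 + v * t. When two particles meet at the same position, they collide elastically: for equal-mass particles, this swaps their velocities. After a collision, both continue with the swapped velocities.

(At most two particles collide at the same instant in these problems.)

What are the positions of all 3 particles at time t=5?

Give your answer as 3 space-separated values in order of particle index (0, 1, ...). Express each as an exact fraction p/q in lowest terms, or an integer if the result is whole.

Answer: 13 15 25

Derivation:
Collision at t=4: particles 0 and 1 swap velocities; positions: p0=13 p1=13 p2=23; velocities now: v0=0 v1=2 v2=2
Advance to t=5 (no further collisions before then); velocities: v0=0 v1=2 v2=2; positions = 13 15 25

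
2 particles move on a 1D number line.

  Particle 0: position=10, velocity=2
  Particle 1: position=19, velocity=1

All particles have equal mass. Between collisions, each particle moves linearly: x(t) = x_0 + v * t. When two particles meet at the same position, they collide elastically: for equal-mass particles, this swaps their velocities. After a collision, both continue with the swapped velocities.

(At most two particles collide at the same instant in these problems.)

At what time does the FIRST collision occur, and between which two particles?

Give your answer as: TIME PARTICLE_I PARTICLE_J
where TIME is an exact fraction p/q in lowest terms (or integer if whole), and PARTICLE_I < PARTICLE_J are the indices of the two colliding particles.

Pair (0,1): pos 10,19 vel 2,1 -> gap=9, closing at 1/unit, collide at t=9
Earliest collision: t=9 between 0 and 1

Answer: 9 0 1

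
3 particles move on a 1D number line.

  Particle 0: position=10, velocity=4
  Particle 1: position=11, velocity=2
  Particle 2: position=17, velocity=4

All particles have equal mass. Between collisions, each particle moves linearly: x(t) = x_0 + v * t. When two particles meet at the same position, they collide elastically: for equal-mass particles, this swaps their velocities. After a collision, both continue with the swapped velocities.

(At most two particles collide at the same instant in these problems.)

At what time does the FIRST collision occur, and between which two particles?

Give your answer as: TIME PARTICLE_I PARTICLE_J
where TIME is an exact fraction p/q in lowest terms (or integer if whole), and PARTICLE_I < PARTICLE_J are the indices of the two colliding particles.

Answer: 1/2 0 1

Derivation:
Pair (0,1): pos 10,11 vel 4,2 -> gap=1, closing at 2/unit, collide at t=1/2
Pair (1,2): pos 11,17 vel 2,4 -> not approaching (rel speed -2 <= 0)
Earliest collision: t=1/2 between 0 and 1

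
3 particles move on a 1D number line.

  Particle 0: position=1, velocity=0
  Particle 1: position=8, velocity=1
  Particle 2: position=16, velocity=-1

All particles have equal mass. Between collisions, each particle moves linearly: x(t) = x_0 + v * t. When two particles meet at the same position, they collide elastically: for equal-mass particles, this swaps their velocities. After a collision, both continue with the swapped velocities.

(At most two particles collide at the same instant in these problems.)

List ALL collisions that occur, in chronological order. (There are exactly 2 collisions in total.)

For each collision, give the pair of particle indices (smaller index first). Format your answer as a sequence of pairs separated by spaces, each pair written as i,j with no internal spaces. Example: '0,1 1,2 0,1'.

Collision at t=4: particles 1 and 2 swap velocities; positions: p0=1 p1=12 p2=12; velocities now: v0=0 v1=-1 v2=1
Collision at t=15: particles 0 and 1 swap velocities; positions: p0=1 p1=1 p2=23; velocities now: v0=-1 v1=0 v2=1

Answer: 1,2 0,1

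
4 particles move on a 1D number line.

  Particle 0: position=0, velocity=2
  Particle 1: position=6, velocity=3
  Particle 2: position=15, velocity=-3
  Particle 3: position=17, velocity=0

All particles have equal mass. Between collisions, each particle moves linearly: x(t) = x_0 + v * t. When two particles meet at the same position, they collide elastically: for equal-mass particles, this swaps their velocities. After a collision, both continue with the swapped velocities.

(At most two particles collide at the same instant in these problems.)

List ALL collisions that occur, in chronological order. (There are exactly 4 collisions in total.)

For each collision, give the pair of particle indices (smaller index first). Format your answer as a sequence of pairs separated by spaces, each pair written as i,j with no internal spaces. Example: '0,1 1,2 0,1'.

Collision at t=3/2: particles 1 and 2 swap velocities; positions: p0=3 p1=21/2 p2=21/2 p3=17; velocities now: v0=2 v1=-3 v2=3 v3=0
Collision at t=3: particles 0 and 1 swap velocities; positions: p0=6 p1=6 p2=15 p3=17; velocities now: v0=-3 v1=2 v2=3 v3=0
Collision at t=11/3: particles 2 and 3 swap velocities; positions: p0=4 p1=22/3 p2=17 p3=17; velocities now: v0=-3 v1=2 v2=0 v3=3
Collision at t=17/2: particles 1 and 2 swap velocities; positions: p0=-21/2 p1=17 p2=17 p3=63/2; velocities now: v0=-3 v1=0 v2=2 v3=3

Answer: 1,2 0,1 2,3 1,2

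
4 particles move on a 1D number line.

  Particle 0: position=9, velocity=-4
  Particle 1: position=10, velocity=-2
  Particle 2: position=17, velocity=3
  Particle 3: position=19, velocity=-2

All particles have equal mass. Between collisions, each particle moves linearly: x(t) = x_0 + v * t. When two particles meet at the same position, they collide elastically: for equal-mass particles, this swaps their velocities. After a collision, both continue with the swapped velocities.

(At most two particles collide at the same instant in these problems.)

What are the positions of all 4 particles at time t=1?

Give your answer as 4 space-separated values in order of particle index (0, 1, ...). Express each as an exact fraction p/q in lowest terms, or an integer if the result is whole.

Collision at t=2/5: particles 2 and 3 swap velocities; positions: p0=37/5 p1=46/5 p2=91/5 p3=91/5; velocities now: v0=-4 v1=-2 v2=-2 v3=3
Advance to t=1 (no further collisions before then); velocities: v0=-4 v1=-2 v2=-2 v3=3; positions = 5 8 17 20

Answer: 5 8 17 20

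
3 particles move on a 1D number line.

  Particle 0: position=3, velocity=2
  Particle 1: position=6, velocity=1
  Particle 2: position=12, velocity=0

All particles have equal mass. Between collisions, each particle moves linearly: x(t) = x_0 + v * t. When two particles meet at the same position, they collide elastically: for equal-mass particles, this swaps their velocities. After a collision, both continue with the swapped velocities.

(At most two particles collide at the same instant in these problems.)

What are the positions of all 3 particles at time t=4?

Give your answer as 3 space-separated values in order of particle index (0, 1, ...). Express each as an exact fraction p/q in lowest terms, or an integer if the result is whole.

Collision at t=3: particles 0 and 1 swap velocities; positions: p0=9 p1=9 p2=12; velocities now: v0=1 v1=2 v2=0
Advance to t=4 (no further collisions before then); velocities: v0=1 v1=2 v2=0; positions = 10 11 12

Answer: 10 11 12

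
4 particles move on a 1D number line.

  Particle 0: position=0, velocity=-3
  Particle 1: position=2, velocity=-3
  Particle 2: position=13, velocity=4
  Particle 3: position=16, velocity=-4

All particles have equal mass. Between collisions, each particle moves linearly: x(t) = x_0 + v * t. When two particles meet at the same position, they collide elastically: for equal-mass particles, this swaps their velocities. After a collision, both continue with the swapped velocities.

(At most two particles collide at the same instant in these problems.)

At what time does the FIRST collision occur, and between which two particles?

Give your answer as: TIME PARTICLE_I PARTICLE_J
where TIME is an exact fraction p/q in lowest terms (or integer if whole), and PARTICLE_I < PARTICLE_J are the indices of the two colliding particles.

Answer: 3/8 2 3

Derivation:
Pair (0,1): pos 0,2 vel -3,-3 -> not approaching (rel speed 0 <= 0)
Pair (1,2): pos 2,13 vel -3,4 -> not approaching (rel speed -7 <= 0)
Pair (2,3): pos 13,16 vel 4,-4 -> gap=3, closing at 8/unit, collide at t=3/8
Earliest collision: t=3/8 between 2 and 3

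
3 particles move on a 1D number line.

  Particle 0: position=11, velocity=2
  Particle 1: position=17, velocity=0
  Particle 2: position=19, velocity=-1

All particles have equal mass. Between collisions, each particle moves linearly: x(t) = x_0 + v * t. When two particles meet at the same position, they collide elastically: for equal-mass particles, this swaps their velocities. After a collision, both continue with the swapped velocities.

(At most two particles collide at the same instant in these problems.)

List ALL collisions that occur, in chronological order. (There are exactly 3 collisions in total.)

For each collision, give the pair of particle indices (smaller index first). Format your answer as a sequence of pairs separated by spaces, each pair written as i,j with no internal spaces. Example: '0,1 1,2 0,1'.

Collision at t=2: particles 1 and 2 swap velocities; positions: p0=15 p1=17 p2=17; velocities now: v0=2 v1=-1 v2=0
Collision at t=8/3: particles 0 and 1 swap velocities; positions: p0=49/3 p1=49/3 p2=17; velocities now: v0=-1 v1=2 v2=0
Collision at t=3: particles 1 and 2 swap velocities; positions: p0=16 p1=17 p2=17; velocities now: v0=-1 v1=0 v2=2

Answer: 1,2 0,1 1,2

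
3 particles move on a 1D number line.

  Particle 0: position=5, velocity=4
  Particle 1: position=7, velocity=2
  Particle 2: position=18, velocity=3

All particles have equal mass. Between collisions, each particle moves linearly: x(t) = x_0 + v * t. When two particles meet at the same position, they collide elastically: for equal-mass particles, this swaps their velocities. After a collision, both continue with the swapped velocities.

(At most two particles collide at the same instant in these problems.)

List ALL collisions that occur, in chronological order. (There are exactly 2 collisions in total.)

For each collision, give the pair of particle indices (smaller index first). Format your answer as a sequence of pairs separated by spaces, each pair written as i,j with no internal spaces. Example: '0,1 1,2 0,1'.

Collision at t=1: particles 0 and 1 swap velocities; positions: p0=9 p1=9 p2=21; velocities now: v0=2 v1=4 v2=3
Collision at t=13: particles 1 and 2 swap velocities; positions: p0=33 p1=57 p2=57; velocities now: v0=2 v1=3 v2=4

Answer: 0,1 1,2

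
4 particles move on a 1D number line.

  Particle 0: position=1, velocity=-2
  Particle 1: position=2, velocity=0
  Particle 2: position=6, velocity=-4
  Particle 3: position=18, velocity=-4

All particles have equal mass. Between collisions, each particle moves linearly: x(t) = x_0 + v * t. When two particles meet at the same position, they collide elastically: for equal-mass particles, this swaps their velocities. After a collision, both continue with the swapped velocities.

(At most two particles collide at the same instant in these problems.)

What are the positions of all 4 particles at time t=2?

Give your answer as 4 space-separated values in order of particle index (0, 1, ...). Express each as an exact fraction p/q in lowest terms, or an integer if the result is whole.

Answer: -3 -2 2 10

Derivation:
Collision at t=1: particles 1 and 2 swap velocities; positions: p0=-1 p1=2 p2=2 p3=14; velocities now: v0=-2 v1=-4 v2=0 v3=-4
Advance to t=2 (no further collisions before then); velocities: v0=-2 v1=-4 v2=0 v3=-4; positions = -3 -2 2 10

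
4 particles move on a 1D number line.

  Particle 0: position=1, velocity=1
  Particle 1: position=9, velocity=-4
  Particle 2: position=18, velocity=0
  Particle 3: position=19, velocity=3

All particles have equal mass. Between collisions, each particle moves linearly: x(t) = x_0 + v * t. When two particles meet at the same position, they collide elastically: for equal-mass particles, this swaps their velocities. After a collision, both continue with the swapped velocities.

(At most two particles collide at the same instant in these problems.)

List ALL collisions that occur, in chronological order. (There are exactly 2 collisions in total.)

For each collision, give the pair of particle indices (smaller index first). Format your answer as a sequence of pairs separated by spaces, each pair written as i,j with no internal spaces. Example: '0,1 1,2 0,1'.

Collision at t=8/5: particles 0 and 1 swap velocities; positions: p0=13/5 p1=13/5 p2=18 p3=119/5; velocities now: v0=-4 v1=1 v2=0 v3=3
Collision at t=17: particles 1 and 2 swap velocities; positions: p0=-59 p1=18 p2=18 p3=70; velocities now: v0=-4 v1=0 v2=1 v3=3

Answer: 0,1 1,2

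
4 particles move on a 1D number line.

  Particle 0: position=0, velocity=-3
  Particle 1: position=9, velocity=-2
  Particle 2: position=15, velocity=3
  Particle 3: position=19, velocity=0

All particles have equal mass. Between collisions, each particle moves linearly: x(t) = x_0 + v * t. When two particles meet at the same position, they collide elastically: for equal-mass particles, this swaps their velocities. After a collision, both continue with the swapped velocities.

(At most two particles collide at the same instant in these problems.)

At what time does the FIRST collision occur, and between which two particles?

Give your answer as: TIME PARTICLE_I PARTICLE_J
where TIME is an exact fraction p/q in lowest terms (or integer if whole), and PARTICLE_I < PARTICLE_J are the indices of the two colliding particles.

Answer: 4/3 2 3

Derivation:
Pair (0,1): pos 0,9 vel -3,-2 -> not approaching (rel speed -1 <= 0)
Pair (1,2): pos 9,15 vel -2,3 -> not approaching (rel speed -5 <= 0)
Pair (2,3): pos 15,19 vel 3,0 -> gap=4, closing at 3/unit, collide at t=4/3
Earliest collision: t=4/3 between 2 and 3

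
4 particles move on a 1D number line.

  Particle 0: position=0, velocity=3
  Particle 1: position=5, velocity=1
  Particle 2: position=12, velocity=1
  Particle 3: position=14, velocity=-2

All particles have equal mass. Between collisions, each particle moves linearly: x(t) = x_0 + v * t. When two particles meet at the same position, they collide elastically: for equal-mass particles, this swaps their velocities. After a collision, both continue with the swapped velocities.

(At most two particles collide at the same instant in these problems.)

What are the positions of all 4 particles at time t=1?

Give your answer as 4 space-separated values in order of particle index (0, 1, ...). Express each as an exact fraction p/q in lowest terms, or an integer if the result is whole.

Collision at t=2/3: particles 2 and 3 swap velocities; positions: p0=2 p1=17/3 p2=38/3 p3=38/3; velocities now: v0=3 v1=1 v2=-2 v3=1
Advance to t=1 (no further collisions before then); velocities: v0=3 v1=1 v2=-2 v3=1; positions = 3 6 12 13

Answer: 3 6 12 13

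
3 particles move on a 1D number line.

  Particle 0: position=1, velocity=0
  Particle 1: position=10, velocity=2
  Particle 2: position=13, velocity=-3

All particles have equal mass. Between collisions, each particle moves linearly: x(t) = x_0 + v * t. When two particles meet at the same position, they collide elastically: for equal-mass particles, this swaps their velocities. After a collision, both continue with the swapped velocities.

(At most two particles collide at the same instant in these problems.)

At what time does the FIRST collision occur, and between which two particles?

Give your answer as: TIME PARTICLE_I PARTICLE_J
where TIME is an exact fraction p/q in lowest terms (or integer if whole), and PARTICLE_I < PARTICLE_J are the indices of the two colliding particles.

Pair (0,1): pos 1,10 vel 0,2 -> not approaching (rel speed -2 <= 0)
Pair (1,2): pos 10,13 vel 2,-3 -> gap=3, closing at 5/unit, collide at t=3/5
Earliest collision: t=3/5 between 1 and 2

Answer: 3/5 1 2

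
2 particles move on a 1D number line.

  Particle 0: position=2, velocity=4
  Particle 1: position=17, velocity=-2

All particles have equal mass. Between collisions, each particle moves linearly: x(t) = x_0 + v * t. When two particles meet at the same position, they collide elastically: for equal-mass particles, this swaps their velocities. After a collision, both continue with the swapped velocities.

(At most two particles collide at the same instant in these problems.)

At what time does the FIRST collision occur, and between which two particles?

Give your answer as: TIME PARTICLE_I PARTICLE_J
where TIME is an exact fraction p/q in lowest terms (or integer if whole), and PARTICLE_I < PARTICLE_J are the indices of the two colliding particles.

Pair (0,1): pos 2,17 vel 4,-2 -> gap=15, closing at 6/unit, collide at t=5/2
Earliest collision: t=5/2 between 0 and 1

Answer: 5/2 0 1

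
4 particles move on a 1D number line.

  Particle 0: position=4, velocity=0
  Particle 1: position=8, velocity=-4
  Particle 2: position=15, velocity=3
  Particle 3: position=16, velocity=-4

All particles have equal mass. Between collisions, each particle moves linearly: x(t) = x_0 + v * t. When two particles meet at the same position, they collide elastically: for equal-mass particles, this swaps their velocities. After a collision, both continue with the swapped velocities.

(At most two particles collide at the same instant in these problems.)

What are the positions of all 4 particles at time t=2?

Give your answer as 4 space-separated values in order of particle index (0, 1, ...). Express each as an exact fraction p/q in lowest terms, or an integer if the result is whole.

Answer: 0 4 8 21

Derivation:
Collision at t=1/7: particles 2 and 3 swap velocities; positions: p0=4 p1=52/7 p2=108/7 p3=108/7; velocities now: v0=0 v1=-4 v2=-4 v3=3
Collision at t=1: particles 0 and 1 swap velocities; positions: p0=4 p1=4 p2=12 p3=18; velocities now: v0=-4 v1=0 v2=-4 v3=3
Advance to t=2 (no further collisions before then); velocities: v0=-4 v1=0 v2=-4 v3=3; positions = 0 4 8 21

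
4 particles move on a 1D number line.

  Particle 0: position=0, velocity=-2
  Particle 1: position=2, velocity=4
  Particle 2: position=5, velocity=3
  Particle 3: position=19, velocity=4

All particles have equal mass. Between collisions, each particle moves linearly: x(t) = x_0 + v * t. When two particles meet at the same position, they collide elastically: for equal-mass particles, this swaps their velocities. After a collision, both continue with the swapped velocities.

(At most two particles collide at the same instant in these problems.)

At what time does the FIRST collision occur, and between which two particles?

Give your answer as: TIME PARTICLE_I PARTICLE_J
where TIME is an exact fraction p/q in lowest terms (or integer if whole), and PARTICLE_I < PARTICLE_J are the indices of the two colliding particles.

Answer: 3 1 2

Derivation:
Pair (0,1): pos 0,2 vel -2,4 -> not approaching (rel speed -6 <= 0)
Pair (1,2): pos 2,5 vel 4,3 -> gap=3, closing at 1/unit, collide at t=3
Pair (2,3): pos 5,19 vel 3,4 -> not approaching (rel speed -1 <= 0)
Earliest collision: t=3 between 1 and 2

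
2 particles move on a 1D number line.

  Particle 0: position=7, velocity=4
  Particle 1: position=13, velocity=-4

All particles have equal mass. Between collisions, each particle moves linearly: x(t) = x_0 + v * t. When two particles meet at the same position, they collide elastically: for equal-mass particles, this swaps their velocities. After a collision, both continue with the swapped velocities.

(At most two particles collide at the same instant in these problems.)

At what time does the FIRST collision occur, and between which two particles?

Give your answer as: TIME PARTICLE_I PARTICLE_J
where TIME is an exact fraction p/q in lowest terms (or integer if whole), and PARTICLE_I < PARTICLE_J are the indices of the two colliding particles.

Pair (0,1): pos 7,13 vel 4,-4 -> gap=6, closing at 8/unit, collide at t=3/4
Earliest collision: t=3/4 between 0 and 1

Answer: 3/4 0 1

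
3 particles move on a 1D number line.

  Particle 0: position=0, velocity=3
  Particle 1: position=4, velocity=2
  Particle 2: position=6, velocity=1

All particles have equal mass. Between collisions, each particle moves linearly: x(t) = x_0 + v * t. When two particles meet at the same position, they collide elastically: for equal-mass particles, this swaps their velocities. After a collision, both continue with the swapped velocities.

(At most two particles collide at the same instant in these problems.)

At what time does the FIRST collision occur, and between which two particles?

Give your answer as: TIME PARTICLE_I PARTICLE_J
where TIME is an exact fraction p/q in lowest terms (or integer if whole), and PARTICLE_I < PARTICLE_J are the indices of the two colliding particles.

Answer: 2 1 2

Derivation:
Pair (0,1): pos 0,4 vel 3,2 -> gap=4, closing at 1/unit, collide at t=4
Pair (1,2): pos 4,6 vel 2,1 -> gap=2, closing at 1/unit, collide at t=2
Earliest collision: t=2 between 1 and 2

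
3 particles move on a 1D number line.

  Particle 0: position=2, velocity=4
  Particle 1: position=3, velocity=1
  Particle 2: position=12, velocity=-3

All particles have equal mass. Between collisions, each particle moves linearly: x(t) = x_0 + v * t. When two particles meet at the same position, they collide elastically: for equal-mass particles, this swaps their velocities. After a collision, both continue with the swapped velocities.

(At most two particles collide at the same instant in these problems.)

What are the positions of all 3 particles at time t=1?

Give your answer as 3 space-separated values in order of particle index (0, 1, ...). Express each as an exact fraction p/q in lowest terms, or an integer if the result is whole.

Answer: 4 6 9

Derivation:
Collision at t=1/3: particles 0 and 1 swap velocities; positions: p0=10/3 p1=10/3 p2=11; velocities now: v0=1 v1=4 v2=-3
Advance to t=1 (no further collisions before then); velocities: v0=1 v1=4 v2=-3; positions = 4 6 9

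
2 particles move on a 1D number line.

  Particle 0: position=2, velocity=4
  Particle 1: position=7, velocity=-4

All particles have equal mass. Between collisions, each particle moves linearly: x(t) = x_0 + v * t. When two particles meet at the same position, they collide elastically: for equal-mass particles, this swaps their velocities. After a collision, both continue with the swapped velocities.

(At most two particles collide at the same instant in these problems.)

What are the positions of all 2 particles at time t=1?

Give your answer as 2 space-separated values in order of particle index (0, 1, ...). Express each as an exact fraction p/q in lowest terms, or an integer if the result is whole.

Answer: 3 6

Derivation:
Collision at t=5/8: particles 0 and 1 swap velocities; positions: p0=9/2 p1=9/2; velocities now: v0=-4 v1=4
Advance to t=1 (no further collisions before then); velocities: v0=-4 v1=4; positions = 3 6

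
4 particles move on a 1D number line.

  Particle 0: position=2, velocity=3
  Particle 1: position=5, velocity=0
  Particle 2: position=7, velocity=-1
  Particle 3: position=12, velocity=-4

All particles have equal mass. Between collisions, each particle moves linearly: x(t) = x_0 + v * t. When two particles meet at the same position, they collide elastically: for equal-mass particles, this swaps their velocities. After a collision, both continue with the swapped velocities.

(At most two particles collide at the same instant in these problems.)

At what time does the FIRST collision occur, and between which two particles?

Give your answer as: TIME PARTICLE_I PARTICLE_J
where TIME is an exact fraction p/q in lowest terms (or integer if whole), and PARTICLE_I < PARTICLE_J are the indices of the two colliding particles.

Answer: 1 0 1

Derivation:
Pair (0,1): pos 2,5 vel 3,0 -> gap=3, closing at 3/unit, collide at t=1
Pair (1,2): pos 5,7 vel 0,-1 -> gap=2, closing at 1/unit, collide at t=2
Pair (2,3): pos 7,12 vel -1,-4 -> gap=5, closing at 3/unit, collide at t=5/3
Earliest collision: t=1 between 0 and 1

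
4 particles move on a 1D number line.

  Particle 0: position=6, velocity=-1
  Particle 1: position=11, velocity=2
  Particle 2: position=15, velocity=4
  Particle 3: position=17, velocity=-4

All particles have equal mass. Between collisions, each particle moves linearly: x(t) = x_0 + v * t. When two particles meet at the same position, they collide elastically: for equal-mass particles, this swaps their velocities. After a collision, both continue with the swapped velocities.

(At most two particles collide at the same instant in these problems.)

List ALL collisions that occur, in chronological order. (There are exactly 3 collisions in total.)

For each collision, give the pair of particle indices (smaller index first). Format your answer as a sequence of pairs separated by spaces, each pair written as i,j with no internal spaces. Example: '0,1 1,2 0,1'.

Collision at t=1/4: particles 2 and 3 swap velocities; positions: p0=23/4 p1=23/2 p2=16 p3=16; velocities now: v0=-1 v1=2 v2=-4 v3=4
Collision at t=1: particles 1 and 2 swap velocities; positions: p0=5 p1=13 p2=13 p3=19; velocities now: v0=-1 v1=-4 v2=2 v3=4
Collision at t=11/3: particles 0 and 1 swap velocities; positions: p0=7/3 p1=7/3 p2=55/3 p3=89/3; velocities now: v0=-4 v1=-1 v2=2 v3=4

Answer: 2,3 1,2 0,1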